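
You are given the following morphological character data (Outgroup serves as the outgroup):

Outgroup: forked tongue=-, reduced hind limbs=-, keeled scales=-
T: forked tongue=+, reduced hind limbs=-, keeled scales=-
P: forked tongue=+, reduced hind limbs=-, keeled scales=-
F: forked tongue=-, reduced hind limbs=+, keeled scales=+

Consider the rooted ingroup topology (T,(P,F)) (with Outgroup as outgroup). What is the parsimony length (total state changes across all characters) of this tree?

4

Map each character onto (T,(P,F)) (rooted by Outgroup) and count the minimum state changes it requires (Fitch parsimony):
forked tongue: 2; reduced hind limbs: 1; keeled scales: 1.
Total tree length = 4.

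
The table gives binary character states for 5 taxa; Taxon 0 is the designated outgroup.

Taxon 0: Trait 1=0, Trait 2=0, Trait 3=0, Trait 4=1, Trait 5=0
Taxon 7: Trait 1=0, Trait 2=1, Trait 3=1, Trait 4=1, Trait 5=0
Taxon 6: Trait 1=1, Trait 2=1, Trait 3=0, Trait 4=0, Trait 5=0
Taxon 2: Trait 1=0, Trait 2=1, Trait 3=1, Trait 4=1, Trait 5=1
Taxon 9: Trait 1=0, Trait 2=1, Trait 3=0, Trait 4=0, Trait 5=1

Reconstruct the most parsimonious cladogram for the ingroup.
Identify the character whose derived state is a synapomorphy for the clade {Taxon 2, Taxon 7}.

Trait 3

Character polarity is set by the outgroup: the derived state is whichever differs from the outgroup's state, so for Trait 4 the derived state is '0', and for the remaining characters it is '1'.
Trait 1: derived state '1' in Taxon 6 only — an autapomorphy, so it tells us nothing about relationships among taxa.
All ingroup taxa share the derived state '1' for Trait 2; it defines the ingroup but does not resolve relationships within it.
Trait 3: derived state '1' in Taxon 2 and Taxon 7 only — synapomorphy for {Taxon 2, Taxon 7}.
Only Taxon 6 and Taxon 9 show the derived state '0' for Trait 4, supporting them as a clade.
Trait 5 (state '1') occurs in Taxon 2 and Taxon 9 but conflicts with the nesting implied by the other characters — most parsimoniously interpreted as homoplasy.
Most parsimonious ingroup topology: ((Taxon 7,Taxon 2),(Taxon 6,Taxon 9)).
The clade {Taxon 2, Taxon 7} is supported by Trait 3: its derived state '1' occurs in exactly those taxa and in no other taxon (including the outgroup).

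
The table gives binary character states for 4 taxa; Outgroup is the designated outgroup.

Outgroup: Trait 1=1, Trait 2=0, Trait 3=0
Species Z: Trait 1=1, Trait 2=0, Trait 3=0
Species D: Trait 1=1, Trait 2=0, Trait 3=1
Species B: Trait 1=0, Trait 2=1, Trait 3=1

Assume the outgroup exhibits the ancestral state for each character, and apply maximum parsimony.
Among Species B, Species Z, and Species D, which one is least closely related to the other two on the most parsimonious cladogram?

Character polarity is set by the outgroup: the derived state is whichever differs from the outgroup's state, so for Trait 1 the derived state is '0', and for the remaining characters it is '1'.
Trait 1: derived state '0' in Species B only — an autapomorphy, so it tells us nothing about relationships among taxa.
Trait 2: derived state '1' in Species B only — an autapomorphy, so it tells us nothing about relationships among taxa.
Trait 3: derived state '1' in Species B and Species D only — synapomorphy for {Species B, Species D}.
Most parsimonious ingroup topology: (Species Z,(Species D,Species B)).
Species B and Species D share a more recent common ancestor with each other than either does with Species Z, so Species Z is the least closely related of the three.

Species Z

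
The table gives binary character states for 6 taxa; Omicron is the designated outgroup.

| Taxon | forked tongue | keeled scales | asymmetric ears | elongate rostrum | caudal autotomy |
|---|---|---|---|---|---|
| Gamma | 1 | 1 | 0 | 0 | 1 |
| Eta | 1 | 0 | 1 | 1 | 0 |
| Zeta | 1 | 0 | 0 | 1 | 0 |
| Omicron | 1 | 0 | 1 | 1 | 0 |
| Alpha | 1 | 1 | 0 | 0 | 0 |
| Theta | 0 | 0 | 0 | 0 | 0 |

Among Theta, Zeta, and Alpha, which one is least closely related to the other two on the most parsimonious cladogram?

Character polarity is set by the outgroup: the derived state is whichever differs from the outgroup's state, so for forked tongue, asymmetric ears, elongate rostrum the derived state is '0', and for the remaining characters it is '1'.
forked tongue: derived state '0' in Theta only — an autapomorphy, so it tells us nothing about relationships among taxa.
keeled scales: derived state '1' in Alpha and Gamma only — synapomorphy for {Alpha, Gamma}.
asymmetric ears (derived state '0') is shared by Alpha, Gamma, Theta, and Zeta — a synapomorphy uniting that clade.
Only Alpha, Gamma, and Theta show the derived state '0' for elongate rostrum, supporting them as a clade.
caudal autotomy (derived state '1') is unique to Gamma (autapomorphy; uninformative for grouping).
Most parsimonious ingroup topology: ((Zeta,((Alpha,Gamma),Theta)),Eta).
Alpha and Theta share a more recent common ancestor with each other than either does with Zeta, so Zeta is the least closely related of the three.

Zeta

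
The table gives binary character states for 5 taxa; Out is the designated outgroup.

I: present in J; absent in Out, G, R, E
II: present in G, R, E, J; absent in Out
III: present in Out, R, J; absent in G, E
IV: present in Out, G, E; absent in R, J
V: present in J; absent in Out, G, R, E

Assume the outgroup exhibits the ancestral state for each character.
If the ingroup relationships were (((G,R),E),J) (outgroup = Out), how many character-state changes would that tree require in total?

Map each character onto (((G,R),E),J) (rooted by Out) and count the minimum state changes it requires (Fitch parsimony):
I: 1; II: 1; III: 2; IV: 2; V: 1.
Total tree length = 7.

7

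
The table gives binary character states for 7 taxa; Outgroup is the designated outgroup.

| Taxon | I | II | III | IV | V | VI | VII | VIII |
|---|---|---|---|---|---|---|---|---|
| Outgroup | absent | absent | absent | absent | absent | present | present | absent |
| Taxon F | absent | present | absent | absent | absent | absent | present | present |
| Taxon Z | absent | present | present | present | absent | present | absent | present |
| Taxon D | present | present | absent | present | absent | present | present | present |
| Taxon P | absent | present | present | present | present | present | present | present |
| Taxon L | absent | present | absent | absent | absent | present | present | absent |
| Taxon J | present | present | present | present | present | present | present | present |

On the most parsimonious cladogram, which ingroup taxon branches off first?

Taxon L

Character polarity is set by the outgroup: the derived state is whichever differs from the outgroup's state, so for VI, VII the derived state is 'absent', and for the remaining characters it is 'present'.
I (state 'present') occurs in Taxon D and Taxon J but conflicts with the nesting implied by the other characters — most parsimoniously interpreted as homoplasy.
All ingroup taxa share the derived state 'present' for II; it defines the ingroup but does not resolve relationships within it.
III: derived state 'present' in Taxon J, Taxon P, and Taxon Z only — synapomorphy for {Taxon J, Taxon P, Taxon Z}.
IV: derived state 'present' in Taxon D, Taxon J, Taxon P, and Taxon Z only — synapomorphy for {Taxon D, Taxon J, Taxon P, Taxon Z}.
V (derived state 'present') is shared by Taxon J and Taxon P — a synapomorphy uniting that clade.
VI: derived state 'absent' in Taxon F only — an autapomorphy, so it tells us nothing about relationships among taxa.
VII: derived state 'absent' in Taxon Z only — an autapomorphy, so it tells us nothing about relationships among taxa.
Only Taxon D, Taxon F, Taxon J, Taxon P, and Taxon Z show the derived state 'present' for VIII, supporting them as a clade.
Most parsimonious ingroup topology: ((Taxon F,((Taxon Z,(Taxon P,Taxon J)),Taxon D)),Taxon L).
Taxon L is sister to the clade containing all other ingroup taxa, so it is the earliest-diverging (most basal) ingroup lineage.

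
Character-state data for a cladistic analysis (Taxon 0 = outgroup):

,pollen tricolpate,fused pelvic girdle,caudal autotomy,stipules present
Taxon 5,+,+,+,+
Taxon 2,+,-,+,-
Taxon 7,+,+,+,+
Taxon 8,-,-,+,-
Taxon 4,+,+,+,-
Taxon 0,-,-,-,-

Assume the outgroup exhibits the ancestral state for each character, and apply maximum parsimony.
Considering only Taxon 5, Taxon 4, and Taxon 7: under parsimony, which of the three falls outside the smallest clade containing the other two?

The outgroup has state '-' for every character, so '+' is the derived state throughout.
pollen tricolpate: derived state '+' in Taxon 2, Taxon 4, Taxon 5, and Taxon 7 only — synapomorphy for {Taxon 2, Taxon 4, Taxon 5, Taxon 7}.
fused pelvic girdle: derived state '+' in Taxon 4, Taxon 5, and Taxon 7 only — synapomorphy for {Taxon 4, Taxon 5, Taxon 7}.
caudal autotomy (derived state '+') is shared by all ingroup taxa — unites the whole ingroup.
stipules present: derived state '+' in Taxon 5 and Taxon 7 only — synapomorphy for {Taxon 5, Taxon 7}.
Most parsimonious ingroup topology: ((((Taxon 5,Taxon 7),Taxon 4),Taxon 2),Taxon 8).
Taxon 5 and Taxon 7 share a more recent common ancestor with each other than either does with Taxon 4, so Taxon 4 is the least closely related of the three.

Taxon 4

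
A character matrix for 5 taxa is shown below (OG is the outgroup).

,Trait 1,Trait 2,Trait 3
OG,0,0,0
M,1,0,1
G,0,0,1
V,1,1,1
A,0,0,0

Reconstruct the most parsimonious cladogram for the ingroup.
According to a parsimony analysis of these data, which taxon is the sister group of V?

The outgroup has state '0' for every character, so '1' is the derived state throughout.
Only M and V show the derived state '1' for Trait 1, supporting them as a clade.
Trait 2 (derived state '1') is unique to V (autapomorphy; uninformative for grouping).
Only G, M, and V show the derived state '1' for Trait 3, supporting them as a clade.
Most parsimonious ingroup topology: (((M,V),G),A).
V and M form a cherry on this tree, so they are sister taxa.

M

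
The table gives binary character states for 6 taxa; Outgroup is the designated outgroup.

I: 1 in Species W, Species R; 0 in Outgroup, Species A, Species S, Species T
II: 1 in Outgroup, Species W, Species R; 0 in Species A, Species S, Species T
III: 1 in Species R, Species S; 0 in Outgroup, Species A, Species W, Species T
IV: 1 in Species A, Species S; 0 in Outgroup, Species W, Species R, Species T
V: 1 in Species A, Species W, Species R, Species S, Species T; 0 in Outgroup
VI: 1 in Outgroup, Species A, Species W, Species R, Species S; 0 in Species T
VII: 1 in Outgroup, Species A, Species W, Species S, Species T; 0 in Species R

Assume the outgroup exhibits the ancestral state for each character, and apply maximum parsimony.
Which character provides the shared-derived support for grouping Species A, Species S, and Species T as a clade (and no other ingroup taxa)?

Character polarity is set by the outgroup: the derived state is whichever differs from the outgroup's state, so for II, VI, VII the derived state is '0', and for the remaining characters it is '1'.
I: derived state '1' in Species R and Species W only — synapomorphy for {Species R, Species W}.
II (derived state '0') is shared by Species A, Species S, and Species T — a synapomorphy uniting that clade.
III groups Species R and Species S, which is incompatible with the clades supported by the remaining characters; treating it as convergent (homoplasy) costs fewer steps than any alternative tree.
IV (derived state '1') is shared by Species A and Species S — a synapomorphy uniting that clade.
V (derived state '1') is shared by all ingroup taxa — unites the whole ingroup.
VI (derived state '0') is unique to Species T (autapomorphy; uninformative for grouping).
VII: derived state '0' in Species R only — an autapomorphy, so it tells us nothing about relationships among taxa.
Most parsimonious ingroup topology: (((Species A,Species S),Species T),(Species W,Species R)).
The clade {Species A, Species S, Species T} is supported by II: its derived state '0' occurs in exactly those taxa and in no other taxon (including the outgroup).

II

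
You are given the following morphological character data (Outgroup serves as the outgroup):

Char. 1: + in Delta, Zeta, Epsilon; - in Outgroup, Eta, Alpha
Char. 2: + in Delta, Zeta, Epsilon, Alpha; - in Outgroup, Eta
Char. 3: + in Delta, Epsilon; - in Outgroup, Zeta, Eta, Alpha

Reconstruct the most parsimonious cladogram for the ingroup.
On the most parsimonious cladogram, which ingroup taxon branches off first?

The outgroup has state '-' for every character, so '+' is the derived state throughout.
Char. 1 (derived state '+') is shared by Delta, Epsilon, and Zeta — a synapomorphy uniting that clade.
Char. 2: derived state '+' in Alpha, Delta, Epsilon, and Zeta only — synapomorphy for {Alpha, Delta, Epsilon, Zeta}.
Char. 3 (derived state '+') is shared by Delta and Epsilon — a synapomorphy uniting that clade.
Most parsimonious ingroup topology: ((((Delta,Epsilon),Zeta),Alpha),Eta).
Eta is sister to the clade containing all other ingroup taxa, so it is the earliest-diverging (most basal) ingroup lineage.

Eta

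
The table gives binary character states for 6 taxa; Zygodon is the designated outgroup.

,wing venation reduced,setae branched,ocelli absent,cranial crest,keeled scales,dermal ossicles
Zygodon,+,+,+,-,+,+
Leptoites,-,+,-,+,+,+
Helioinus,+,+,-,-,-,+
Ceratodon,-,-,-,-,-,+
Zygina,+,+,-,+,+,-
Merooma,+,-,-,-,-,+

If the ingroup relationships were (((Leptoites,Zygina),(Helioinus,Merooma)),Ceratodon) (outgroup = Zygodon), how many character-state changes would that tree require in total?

9

Map each character onto (((Leptoites,Zygina),(Helioinus,Merooma)),Ceratodon) (rooted by Zygodon) and count the minimum state changes it requires (Fitch parsimony):
wing venation reduced: 2; setae branched: 2; ocelli absent: 1; cranial crest: 1; keeled scales: 2; dermal ossicles: 1.
Total tree length = 9.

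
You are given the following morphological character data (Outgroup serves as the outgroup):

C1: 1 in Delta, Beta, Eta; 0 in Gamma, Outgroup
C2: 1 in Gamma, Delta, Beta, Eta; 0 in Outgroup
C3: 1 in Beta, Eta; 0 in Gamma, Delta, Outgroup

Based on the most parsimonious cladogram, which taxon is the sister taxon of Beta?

The outgroup has state '0' for every character, so '1' is the derived state throughout.
C1 (derived state '1') is shared by Beta, Delta, and Eta — a synapomorphy uniting that clade.
C2 (derived state '1') is shared by all ingroup taxa — unites the whole ingroup.
C3: derived state '1' in Beta and Eta only — synapomorphy for {Beta, Eta}.
Most parsimonious ingroup topology: (Gamma,((Beta,Eta),Delta)).
Beta and Eta form a cherry on this tree, so they are sister taxa.

Eta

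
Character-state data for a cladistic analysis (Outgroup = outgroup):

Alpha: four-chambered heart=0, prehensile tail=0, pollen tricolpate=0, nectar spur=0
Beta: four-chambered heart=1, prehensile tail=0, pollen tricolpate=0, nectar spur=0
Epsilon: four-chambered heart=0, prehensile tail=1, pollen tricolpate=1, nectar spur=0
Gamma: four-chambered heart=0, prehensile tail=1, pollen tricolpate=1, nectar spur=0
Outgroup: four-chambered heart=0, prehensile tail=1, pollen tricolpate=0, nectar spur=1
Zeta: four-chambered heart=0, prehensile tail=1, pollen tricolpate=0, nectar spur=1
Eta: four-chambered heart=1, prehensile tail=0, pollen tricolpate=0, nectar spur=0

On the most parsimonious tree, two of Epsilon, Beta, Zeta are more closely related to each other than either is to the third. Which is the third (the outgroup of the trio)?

Character polarity is set by the outgroup: the derived state is whichever differs from the outgroup's state, so for prehensile tail, nectar spur the derived state is '0', and for the remaining characters it is '1'.
Only Beta and Eta show the derived state '1' for four-chambered heart, supporting them as a clade.
prehensile tail (derived state '0') is shared by Alpha, Beta, and Eta — a synapomorphy uniting that clade.
pollen tricolpate (derived state '1') is shared by Epsilon and Gamma — a synapomorphy uniting that clade.
nectar spur: derived state '0' in Alpha, Beta, Epsilon, Eta, and Gamma only — synapomorphy for {Alpha, Beta, Epsilon, Eta, Gamma}.
Most parsimonious ingroup topology: (((Alpha,(Eta,Beta)),(Gamma,Epsilon)),Zeta).
Beta and Epsilon share a more recent common ancestor with each other than either does with Zeta, so Zeta is the least closely related of the three.

Zeta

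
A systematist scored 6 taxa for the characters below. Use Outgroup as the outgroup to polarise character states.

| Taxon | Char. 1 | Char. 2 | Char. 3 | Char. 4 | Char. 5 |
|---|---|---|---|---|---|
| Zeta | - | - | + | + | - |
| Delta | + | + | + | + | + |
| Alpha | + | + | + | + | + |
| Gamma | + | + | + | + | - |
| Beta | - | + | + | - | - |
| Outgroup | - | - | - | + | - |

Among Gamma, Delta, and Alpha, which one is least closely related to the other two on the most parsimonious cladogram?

Gamma

Character polarity is set by the outgroup: the derived state is whichever differs from the outgroup's state, so for Char. 4 the derived state is '-', and for the remaining characters it is '+'.
Char. 1: derived state '+' in Alpha, Delta, and Gamma only — synapomorphy for {Alpha, Delta, Gamma}.
Char. 2 (derived state '+') is shared by Alpha, Beta, Delta, and Gamma — a synapomorphy uniting that clade.
Char. 3 (derived state '+') is shared by all ingroup taxa — unites the whole ingroup.
Char. 4: derived state '-' in Beta only — an autapomorphy, so it tells us nothing about relationships among taxa.
Char. 5: derived state '+' in Alpha and Delta only — synapomorphy for {Alpha, Delta}.
Most parsimonious ingroup topology: ((((Delta,Alpha),Gamma),Beta),Zeta).
Delta and Alpha share a more recent common ancestor with each other than either does with Gamma, so Gamma is the least closely related of the three.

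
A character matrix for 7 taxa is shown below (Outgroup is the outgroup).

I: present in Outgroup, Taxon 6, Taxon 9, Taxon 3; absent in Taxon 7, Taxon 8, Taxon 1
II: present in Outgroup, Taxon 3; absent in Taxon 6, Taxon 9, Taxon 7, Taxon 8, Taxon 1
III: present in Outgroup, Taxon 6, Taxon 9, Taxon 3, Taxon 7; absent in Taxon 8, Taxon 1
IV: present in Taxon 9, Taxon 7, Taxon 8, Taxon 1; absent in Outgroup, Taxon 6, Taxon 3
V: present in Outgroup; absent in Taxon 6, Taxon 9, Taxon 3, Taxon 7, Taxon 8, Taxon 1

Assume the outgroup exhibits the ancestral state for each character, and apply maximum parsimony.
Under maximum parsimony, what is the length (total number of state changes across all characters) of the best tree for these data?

Character polarity is set by the outgroup: the derived state is whichever differs from the outgroup's state, so for I, II, III, V the derived state is 'absent', and for the remaining characters it is 'present'.
Only Taxon 1, Taxon 7, and Taxon 8 show the derived state 'absent' for I, supporting them as a clade.
Only Taxon 1, Taxon 6, Taxon 7, Taxon 8, and Taxon 9 show the derived state 'absent' for II, supporting them as a clade.
Only Taxon 1 and Taxon 8 show the derived state 'absent' for III, supporting them as a clade.
Only Taxon 1, Taxon 7, Taxon 8, and Taxon 9 show the derived state 'present' for IV, supporting them as a clade.
All ingroup taxa share the derived state 'absent' for V; it defines the ingroup but does not resolve relationships within it.
Most parsimonious ingroup topology: ((Taxon 6,(Taxon 9,(Taxon 7,(Taxon 8,Taxon 1)))),Taxon 3).
Changes per character on this tree: I: 1; II: 1; III: 1; IV: 1; V: 1.
Total = 5.

5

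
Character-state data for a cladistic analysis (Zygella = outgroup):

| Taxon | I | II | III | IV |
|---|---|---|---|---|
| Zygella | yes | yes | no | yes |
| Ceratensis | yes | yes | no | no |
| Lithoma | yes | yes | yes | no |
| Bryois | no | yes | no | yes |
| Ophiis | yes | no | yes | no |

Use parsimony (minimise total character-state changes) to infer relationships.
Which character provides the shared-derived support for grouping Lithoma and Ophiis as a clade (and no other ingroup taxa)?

III

Character polarity is set by the outgroup: the derived state is whichever differs from the outgroup's state, so for I, II, IV the derived state is 'no', and for the remaining characters it is 'yes'.
I (derived state 'no') is unique to Bryois (autapomorphy; uninformative for grouping).
II: derived state 'no' in Ophiis only — an autapomorphy, so it tells us nothing about relationships among taxa.
III (derived state 'yes') is shared by Lithoma and Ophiis — a synapomorphy uniting that clade.
IV (derived state 'no') is shared by Ceratensis, Lithoma, and Ophiis — a synapomorphy uniting that clade.
Most parsimonious ingroup topology: ((Ceratensis,(Lithoma,Ophiis)),Bryois).
The clade {Lithoma, Ophiis} is supported by III: its derived state 'yes' occurs in exactly those taxa and in no other taxon (including the outgroup).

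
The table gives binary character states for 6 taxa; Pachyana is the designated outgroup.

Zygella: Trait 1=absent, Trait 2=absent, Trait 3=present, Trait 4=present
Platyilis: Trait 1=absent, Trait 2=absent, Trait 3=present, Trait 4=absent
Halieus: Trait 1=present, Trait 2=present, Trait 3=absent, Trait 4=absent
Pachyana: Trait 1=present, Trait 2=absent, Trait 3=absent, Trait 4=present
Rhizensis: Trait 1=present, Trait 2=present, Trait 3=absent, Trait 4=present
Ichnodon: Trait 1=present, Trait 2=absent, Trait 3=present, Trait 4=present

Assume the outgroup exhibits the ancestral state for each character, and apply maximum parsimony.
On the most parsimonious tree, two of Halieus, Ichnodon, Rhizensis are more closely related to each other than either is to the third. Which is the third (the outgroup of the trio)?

Ichnodon

Character polarity is set by the outgroup: the derived state is whichever differs from the outgroup's state, so for Trait 1, Trait 4 the derived state is 'absent', and for the remaining characters it is 'present'.
Trait 1 (derived state 'absent') is shared by Platyilis and Zygella — a synapomorphy uniting that clade.
Only Halieus and Rhizensis show the derived state 'present' for Trait 2, supporting them as a clade.
Trait 3 (derived state 'present') is shared by Ichnodon, Platyilis, and Zygella — a synapomorphy uniting that clade.
Trait 4 (state 'absent') occurs in Halieus and Platyilis but conflicts with the nesting implied by the other characters — most parsimoniously interpreted as homoplasy.
Most parsimonious ingroup topology: ((Ichnodon,(Zygella,Platyilis)),(Halieus,Rhizensis)).
Rhizensis and Halieus share a more recent common ancestor with each other than either does with Ichnodon, so Ichnodon is the least closely related of the three.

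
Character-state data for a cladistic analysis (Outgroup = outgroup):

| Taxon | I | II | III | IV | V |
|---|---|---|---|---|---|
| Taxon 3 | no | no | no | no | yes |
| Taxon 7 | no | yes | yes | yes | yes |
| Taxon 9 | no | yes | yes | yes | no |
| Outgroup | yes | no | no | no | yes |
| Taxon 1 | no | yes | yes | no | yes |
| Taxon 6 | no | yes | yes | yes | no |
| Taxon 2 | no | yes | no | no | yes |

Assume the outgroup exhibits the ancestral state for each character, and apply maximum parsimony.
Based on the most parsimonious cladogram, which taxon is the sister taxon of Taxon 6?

Character polarity is set by the outgroup: the derived state is whichever differs from the outgroup's state, so for I, V the derived state is 'no', and for the remaining characters it is 'yes'.
All ingroup taxa share the derived state 'no' for I; it defines the ingroup but does not resolve relationships within it.
Only Taxon 1, Taxon 2, Taxon 6, Taxon 7, and Taxon 9 show the derived state 'yes' for II, supporting them as a clade.
III (derived state 'yes') is shared by Taxon 1, Taxon 6, Taxon 7, and Taxon 9 — a synapomorphy uniting that clade.
Only Taxon 6, Taxon 7, and Taxon 9 show the derived state 'yes' for IV, supporting them as a clade.
Only Taxon 6 and Taxon 9 show the derived state 'no' for V, supporting them as a clade.
Most parsimonious ingroup topology: (((Taxon 1,((Taxon 9,Taxon 6),Taxon 7)),Taxon 2),Taxon 3).
Taxon 6 and Taxon 9 form a cherry on this tree, so they are sister taxa.

Taxon 9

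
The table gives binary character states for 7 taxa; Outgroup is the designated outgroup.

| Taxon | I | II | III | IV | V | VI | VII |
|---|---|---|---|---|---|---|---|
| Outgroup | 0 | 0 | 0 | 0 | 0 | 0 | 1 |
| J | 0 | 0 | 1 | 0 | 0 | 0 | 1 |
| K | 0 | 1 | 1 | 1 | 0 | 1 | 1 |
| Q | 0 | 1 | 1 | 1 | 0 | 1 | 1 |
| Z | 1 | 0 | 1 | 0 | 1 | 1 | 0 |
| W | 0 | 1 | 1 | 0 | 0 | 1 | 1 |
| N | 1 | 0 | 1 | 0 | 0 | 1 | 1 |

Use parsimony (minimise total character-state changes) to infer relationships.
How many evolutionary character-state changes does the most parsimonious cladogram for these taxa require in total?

Character polarity is set by the outgroup: the derived state is whichever differs from the outgroup's state, so for VII the derived state is '0', and for the remaining characters it is '1'.
I (derived state '1') is shared by N and Z — a synapomorphy uniting that clade.
Only K, Q, and W show the derived state '1' for II, supporting them as a clade.
III (derived state '1') is shared by all ingroup taxa — unites the whole ingroup.
IV: derived state '1' in K and Q only — synapomorphy for {K, Q}.
V (derived state '1') is unique to Z (autapomorphy; uninformative for grouping).
VI (derived state '1') is shared by K, N, Q, W, and Z — a synapomorphy uniting that clade.
VII (derived state '0') is unique to Z (autapomorphy; uninformative for grouping).
Most parsimonious ingroup topology: (J,(((K,Q),W),(Z,N))).
Changes per character on this tree: I: 1; II: 1; III: 1; IV: 1; V: 1; VI: 1; VII: 1.
Total = 7.

7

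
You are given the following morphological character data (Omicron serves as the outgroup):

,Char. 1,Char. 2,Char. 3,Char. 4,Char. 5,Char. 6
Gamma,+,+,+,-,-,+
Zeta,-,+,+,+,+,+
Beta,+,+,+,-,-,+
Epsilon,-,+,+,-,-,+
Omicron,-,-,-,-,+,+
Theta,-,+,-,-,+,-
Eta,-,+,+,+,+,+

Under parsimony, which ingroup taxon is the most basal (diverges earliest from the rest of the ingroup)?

Theta

Character polarity is set by the outgroup: the derived state is whichever differs from the outgroup's state, so for Char. 5, Char. 6 the derived state is '-', and for the remaining characters it is '+'.
Char. 1: derived state '+' in Beta and Gamma only — synapomorphy for {Beta, Gamma}.
Char. 2 (derived state '+') is shared by all ingroup taxa — unites the whole ingroup.
Only Beta, Epsilon, Eta, Gamma, and Zeta show the derived state '+' for Char. 3, supporting them as a clade.
Char. 4: derived state '+' in Eta and Zeta only — synapomorphy for {Eta, Zeta}.
Only Beta, Epsilon, and Gamma show the derived state '-' for Char. 5, supporting them as a clade.
Char. 6: derived state '-' in Theta only — an autapomorphy, so it tells us nothing about relationships among taxa.
Most parsimonious ingroup topology: (((Eta,Zeta),((Beta,Gamma),Epsilon)),Theta).
Theta is sister to the clade containing all other ingroup taxa, so it is the earliest-diverging (most basal) ingroup lineage.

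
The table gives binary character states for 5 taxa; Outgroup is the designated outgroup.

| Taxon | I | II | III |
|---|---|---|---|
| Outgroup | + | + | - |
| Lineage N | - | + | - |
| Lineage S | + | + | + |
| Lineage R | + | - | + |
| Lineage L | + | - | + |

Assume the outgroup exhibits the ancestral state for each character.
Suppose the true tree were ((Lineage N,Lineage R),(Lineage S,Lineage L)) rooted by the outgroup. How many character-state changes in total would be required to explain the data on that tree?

5

Map each character onto ((Lineage N,Lineage R),(Lineage S,Lineage L)) (rooted by Outgroup) and count the minimum state changes it requires (Fitch parsimony):
I: 1; II: 2; III: 2.
Total tree length = 5.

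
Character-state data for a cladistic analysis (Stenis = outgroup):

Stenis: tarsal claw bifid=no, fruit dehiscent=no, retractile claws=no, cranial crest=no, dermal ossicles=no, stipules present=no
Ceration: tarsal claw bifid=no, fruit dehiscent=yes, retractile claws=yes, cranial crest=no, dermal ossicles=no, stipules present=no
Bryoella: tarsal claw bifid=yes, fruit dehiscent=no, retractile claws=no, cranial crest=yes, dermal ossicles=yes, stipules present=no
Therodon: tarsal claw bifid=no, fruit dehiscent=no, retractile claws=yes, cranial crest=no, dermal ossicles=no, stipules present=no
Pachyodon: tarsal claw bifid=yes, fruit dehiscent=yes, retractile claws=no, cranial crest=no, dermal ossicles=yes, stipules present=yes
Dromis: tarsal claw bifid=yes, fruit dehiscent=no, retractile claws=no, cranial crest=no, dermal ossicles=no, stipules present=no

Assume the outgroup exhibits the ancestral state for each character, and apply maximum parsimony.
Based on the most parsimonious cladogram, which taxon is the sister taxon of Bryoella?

The outgroup has state 'no' for every character, so 'yes' is the derived state throughout.
tarsal claw bifid (derived state 'yes') is shared by Bryoella, Dromis, and Pachyodon — a synapomorphy uniting that clade.
fruit dehiscent (state 'yes') occurs in Ceration and Pachyodon but conflicts with the nesting implied by the other characters — most parsimoniously interpreted as homoplasy.
retractile claws (derived state 'yes') is shared by Ceration and Therodon — a synapomorphy uniting that clade.
cranial crest: derived state 'yes' in Bryoella only — an autapomorphy, so it tells us nothing about relationships among taxa.
Only Bryoella and Pachyodon show the derived state 'yes' for dermal ossicles, supporting them as a clade.
stipules present (derived state 'yes') is unique to Pachyodon (autapomorphy; uninformative for grouping).
Most parsimonious ingroup topology: ((Ceration,Therodon),((Bryoella,Pachyodon),Dromis)).
Bryoella and Pachyodon form a cherry on this tree, so they are sister taxa.

Pachyodon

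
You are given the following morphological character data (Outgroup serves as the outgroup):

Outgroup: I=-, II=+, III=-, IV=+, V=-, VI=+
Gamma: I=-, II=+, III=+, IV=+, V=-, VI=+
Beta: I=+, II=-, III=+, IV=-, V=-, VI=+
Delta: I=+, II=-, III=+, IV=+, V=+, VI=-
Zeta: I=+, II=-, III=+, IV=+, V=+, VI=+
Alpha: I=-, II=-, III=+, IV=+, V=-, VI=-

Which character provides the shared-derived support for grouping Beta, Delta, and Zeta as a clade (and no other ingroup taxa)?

Character polarity is set by the outgroup: the derived state is whichever differs from the outgroup's state, so for II, IV, VI the derived state is '-', and for the remaining characters it is '+'.
I: derived state '+' in Beta, Delta, and Zeta only — synapomorphy for {Beta, Delta, Zeta}.
II (derived state '-') is shared by Alpha, Beta, Delta, and Zeta — a synapomorphy uniting that clade.
III (derived state '+') is shared by all ingroup taxa — unites the whole ingroup.
IV: derived state '-' in Beta only — an autapomorphy, so it tells us nothing about relationships among taxa.
V (derived state '+') is shared by Delta and Zeta — a synapomorphy uniting that clade.
VI (state '-') occurs in Alpha and Delta but conflicts with the nesting implied by the other characters — most parsimoniously interpreted as homoplasy.
Most parsimonious ingroup topology: (Gamma,((Beta,(Delta,Zeta)),Alpha)).
The clade {Beta, Delta, Zeta} is supported by I: its derived state '+' occurs in exactly those taxa and in no other taxon (including the outgroup).

I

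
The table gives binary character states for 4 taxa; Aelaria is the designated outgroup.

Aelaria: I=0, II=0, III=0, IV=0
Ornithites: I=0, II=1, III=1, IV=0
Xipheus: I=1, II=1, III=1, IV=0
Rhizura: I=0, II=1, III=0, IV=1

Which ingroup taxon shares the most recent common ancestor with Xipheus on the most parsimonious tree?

The outgroup has state '0' for every character, so '1' is the derived state throughout.
I: derived state '1' in Xipheus only — an autapomorphy, so it tells us nothing about relationships among taxa.
II (derived state '1') is shared by all ingroup taxa — unites the whole ingroup.
III: derived state '1' in Ornithites and Xipheus only — synapomorphy for {Ornithites, Xipheus}.
IV: derived state '1' in Rhizura only — an autapomorphy, so it tells us nothing about relationships among taxa.
Most parsimonious ingroup topology: ((Ornithites,Xipheus),Rhizura).
Xipheus and Ornithites form a cherry on this tree, so they are sister taxa.

Ornithites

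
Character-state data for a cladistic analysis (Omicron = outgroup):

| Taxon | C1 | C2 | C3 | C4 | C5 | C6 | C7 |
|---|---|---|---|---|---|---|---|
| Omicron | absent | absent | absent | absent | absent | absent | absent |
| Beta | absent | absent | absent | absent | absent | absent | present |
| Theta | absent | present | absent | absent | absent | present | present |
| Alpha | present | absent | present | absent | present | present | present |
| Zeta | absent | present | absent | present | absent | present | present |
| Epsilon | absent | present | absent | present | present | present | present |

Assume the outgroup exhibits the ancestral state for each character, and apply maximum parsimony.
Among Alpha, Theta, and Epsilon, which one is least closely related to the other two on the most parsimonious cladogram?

Alpha

The outgroup has state 'absent' for every character, so 'present' is the derived state throughout.
C1: derived state 'present' in Alpha only — an autapomorphy, so it tells us nothing about relationships among taxa.
C2 (derived state 'present') is shared by Epsilon, Theta, and Zeta — a synapomorphy uniting that clade.
C3 (derived state 'present') is unique to Alpha (autapomorphy; uninformative for grouping).
C4 (derived state 'present') is shared by Epsilon and Zeta — a synapomorphy uniting that clade.
C5 groups Alpha and Epsilon, which is incompatible with the clades supported by the remaining characters; treating it as convergent (homoplasy) costs fewer steps than any alternative tree.
Only Alpha, Epsilon, Theta, and Zeta show the derived state 'present' for C6, supporting them as a clade.
C7 (derived state 'present') is shared by all ingroup taxa — unites the whole ingroup.
Most parsimonious ingroup topology: (Beta,((Theta,(Zeta,Epsilon)),Alpha)).
Theta and Epsilon share a more recent common ancestor with each other than either does with Alpha, so Alpha is the least closely related of the three.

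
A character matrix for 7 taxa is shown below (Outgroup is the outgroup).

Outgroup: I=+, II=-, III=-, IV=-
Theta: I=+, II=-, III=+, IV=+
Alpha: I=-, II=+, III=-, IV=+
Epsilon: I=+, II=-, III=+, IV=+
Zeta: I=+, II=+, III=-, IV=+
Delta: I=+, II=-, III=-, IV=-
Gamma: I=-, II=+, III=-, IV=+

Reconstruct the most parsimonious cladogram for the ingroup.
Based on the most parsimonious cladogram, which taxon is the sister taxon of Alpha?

Gamma

Character polarity is set by the outgroup: the derived state is whichever differs from the outgroup's state, so for I the derived state is '-', and for the remaining characters it is '+'.
Only Alpha and Gamma show the derived state '-' for I, supporting them as a clade.
II: derived state '+' in Alpha, Gamma, and Zeta only — synapomorphy for {Alpha, Gamma, Zeta}.
III: derived state '+' in Epsilon and Theta only — synapomorphy for {Epsilon, Theta}.
Only Alpha, Epsilon, Gamma, Theta, and Zeta show the derived state '+' for IV, supporting them as a clade.
Most parsimonious ingroup topology: (Delta,(((Alpha,Gamma),Zeta),(Epsilon,Theta))).
Alpha and Gamma form a cherry on this tree, so they are sister taxa.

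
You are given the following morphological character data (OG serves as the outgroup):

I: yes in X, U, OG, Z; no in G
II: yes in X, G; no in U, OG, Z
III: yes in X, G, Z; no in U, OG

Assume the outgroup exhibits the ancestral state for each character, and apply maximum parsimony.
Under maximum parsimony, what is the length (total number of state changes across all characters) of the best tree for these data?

Character polarity is set by the outgroup: the derived state is whichever differs from the outgroup's state, so for I the derived state is 'no', and for the remaining characters it is 'yes'.
I (derived state 'no') is unique to G (autapomorphy; uninformative for grouping).
II (derived state 'yes') is shared by G and X — a synapomorphy uniting that clade.
Only G, X, and Z show the derived state 'yes' for III, supporting them as a clade.
Most parsimonious ingroup topology: (((G,X),Z),U).
Changes per character on this tree: I: 1; II: 1; III: 1.
Total = 3.

3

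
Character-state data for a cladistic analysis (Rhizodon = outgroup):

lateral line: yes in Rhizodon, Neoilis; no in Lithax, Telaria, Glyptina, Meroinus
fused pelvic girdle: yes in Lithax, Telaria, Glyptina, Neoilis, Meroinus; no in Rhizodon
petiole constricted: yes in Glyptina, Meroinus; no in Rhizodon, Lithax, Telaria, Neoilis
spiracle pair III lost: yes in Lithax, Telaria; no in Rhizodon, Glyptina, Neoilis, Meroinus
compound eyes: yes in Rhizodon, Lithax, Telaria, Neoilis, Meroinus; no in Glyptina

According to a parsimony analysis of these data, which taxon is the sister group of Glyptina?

Character polarity is set by the outgroup: the derived state is whichever differs from the outgroup's state, so for lateral line, compound eyes the derived state is 'no', and for the remaining characters it is 'yes'.
Only Glyptina, Lithax, Meroinus, and Telaria show the derived state 'no' for lateral line, supporting them as a clade.
All ingroup taxa share the derived state 'yes' for fused pelvic girdle; it defines the ingroup but does not resolve relationships within it.
petiole constricted: derived state 'yes' in Glyptina and Meroinus only — synapomorphy for {Glyptina, Meroinus}.
spiracle pair III lost (derived state 'yes') is shared by Lithax and Telaria — a synapomorphy uniting that clade.
compound eyes (derived state 'no') is unique to Glyptina (autapomorphy; uninformative for grouping).
Most parsimonious ingroup topology: (((Lithax,Telaria),(Glyptina,Meroinus)),Neoilis).
Glyptina and Meroinus form a cherry on this tree, so they are sister taxa.

Meroinus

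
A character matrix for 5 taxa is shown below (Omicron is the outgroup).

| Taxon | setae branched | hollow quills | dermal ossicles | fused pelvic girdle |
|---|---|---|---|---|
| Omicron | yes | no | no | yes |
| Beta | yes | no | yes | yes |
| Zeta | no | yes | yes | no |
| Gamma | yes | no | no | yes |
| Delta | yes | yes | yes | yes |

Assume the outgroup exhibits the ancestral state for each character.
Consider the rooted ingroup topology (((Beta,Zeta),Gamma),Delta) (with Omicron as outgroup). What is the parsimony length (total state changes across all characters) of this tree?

Map each character onto (((Beta,Zeta),Gamma),Delta) (rooted by Omicron) and count the minimum state changes it requires (Fitch parsimony):
setae branched: 1; hollow quills: 2; dermal ossicles: 2; fused pelvic girdle: 1.
Total tree length = 6.

6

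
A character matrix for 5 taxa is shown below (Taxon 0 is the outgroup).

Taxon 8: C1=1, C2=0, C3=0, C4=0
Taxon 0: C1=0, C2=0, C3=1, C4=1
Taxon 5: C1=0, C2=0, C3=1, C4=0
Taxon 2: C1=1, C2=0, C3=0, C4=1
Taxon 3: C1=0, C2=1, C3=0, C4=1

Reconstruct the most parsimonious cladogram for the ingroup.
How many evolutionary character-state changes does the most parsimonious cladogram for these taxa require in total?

5

Character polarity is set by the outgroup: the derived state is whichever differs from the outgroup's state, so for C3, C4 the derived state is '0', and for the remaining characters it is '1'.
C1: derived state '1' in Taxon 2 and Taxon 8 only — synapomorphy for {Taxon 2, Taxon 8}.
C2: derived state '1' in Taxon 3 only — an autapomorphy, so it tells us nothing about relationships among taxa.
C3: derived state '0' in Taxon 2, Taxon 3, and Taxon 8 only — synapomorphy for {Taxon 2, Taxon 3, Taxon 8}.
C4 groups Taxon 5 and Taxon 8, which is incompatible with the clades supported by the remaining characters; treating it as convergent (homoplasy) costs fewer steps than any alternative tree.
Most parsimonious ingroup topology: (((Taxon 2,Taxon 8),Taxon 3),Taxon 5).
Changes per character on this tree: C1: 1; C2: 1; C3: 1; C4: 2.
Total = 5.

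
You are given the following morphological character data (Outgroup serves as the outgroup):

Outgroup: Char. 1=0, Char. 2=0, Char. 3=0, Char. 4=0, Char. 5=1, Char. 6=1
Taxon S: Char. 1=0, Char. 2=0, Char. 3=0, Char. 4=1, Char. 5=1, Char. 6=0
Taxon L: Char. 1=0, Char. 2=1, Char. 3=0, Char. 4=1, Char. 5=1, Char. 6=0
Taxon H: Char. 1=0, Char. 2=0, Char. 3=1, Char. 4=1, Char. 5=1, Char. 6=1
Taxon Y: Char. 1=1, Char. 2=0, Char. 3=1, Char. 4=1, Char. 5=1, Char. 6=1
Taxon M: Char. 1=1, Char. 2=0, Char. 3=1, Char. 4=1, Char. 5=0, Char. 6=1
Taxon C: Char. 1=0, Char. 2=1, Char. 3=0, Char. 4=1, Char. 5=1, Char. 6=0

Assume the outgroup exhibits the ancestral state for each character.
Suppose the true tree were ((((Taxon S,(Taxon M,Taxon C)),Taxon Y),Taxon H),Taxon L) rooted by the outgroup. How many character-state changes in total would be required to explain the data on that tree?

Map each character onto ((((Taxon S,(Taxon M,Taxon C)),Taxon Y),Taxon H),Taxon L) (rooted by Outgroup) and count the minimum state changes it requires (Fitch parsimony):
Char. 1: 2; Char. 2: 2; Char. 3: 3; Char. 4: 1; Char. 5: 1; Char. 6: 3.
Total tree length = 12.

12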